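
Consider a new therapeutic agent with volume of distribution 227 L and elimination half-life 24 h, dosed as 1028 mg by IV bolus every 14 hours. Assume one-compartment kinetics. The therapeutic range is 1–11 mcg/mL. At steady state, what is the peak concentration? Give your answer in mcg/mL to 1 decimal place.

k = ln2/t½ = ln2/24 ≈ 0.028881 h⁻¹; fraction remaining f = e^(−kτ) = e^(−0.028881×14) ≈ 0.6674.
Accumulation ratio R = 1/(1 − f) ≈ 1/0.3326 ≈ 3.0066.
Single-dose peak C₀ = D/Vd = 1028/227 ≈ 4.529 mcg/mL.
Steady-state peak Cmax,ss = C₀·R ≈ 4.529 × 3.0066 ≈ 13.617 mcg/mL.
Peak 13.6 mcg/mL vs MTC 11 mcg/mL: exceeds toxic threshold.

13.6 mcg/mL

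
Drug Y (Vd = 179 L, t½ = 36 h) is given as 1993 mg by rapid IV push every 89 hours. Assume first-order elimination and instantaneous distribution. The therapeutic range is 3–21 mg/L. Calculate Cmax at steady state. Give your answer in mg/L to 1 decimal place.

13.6 mg/L

τ/t½ = 89/36 ≈ 2.4722, so fraction remaining f = (1/2)^(89/36) ≈ 0.1802.
Accumulation ratio R = 1/(1 − f) ≈ 1/0.8198 ≈ 1.2198.
Each bolus raises the concentration by D/Vd = 1993/179 ≈ 11.134 mg/L.
Steady-state peak Cmax,ss = C₀·R ≈ 11.134 × 1.2198 ≈ 13.581 mg/L.
Peak 13.6 mg/L vs MTC 21 mg/L: below toxic threshold.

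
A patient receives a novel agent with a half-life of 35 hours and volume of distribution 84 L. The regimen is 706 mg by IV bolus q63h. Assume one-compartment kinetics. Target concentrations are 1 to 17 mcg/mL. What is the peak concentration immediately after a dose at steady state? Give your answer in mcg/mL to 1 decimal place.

Over one 63-h interval, 63/35 ≈ 1.8 half-lives elapse, leaving f ≈ 0.2872 of each dose.
At steady state, accumulation factor R = 1/(1 − e^(−kτ)) ≈ 1.4029.
Single-dose peak C₀ = D/Vd = 706/84 ≈ 8.405 mcg/mL.
Steady-state peak Cmax,ss = C₀·R ≈ 8.405 × 1.4029 ≈ 11.791 mcg/mL.
Peak 11.8 mcg/mL vs MTC 17 mcg/mL: below toxic threshold.

11.8 mcg/mL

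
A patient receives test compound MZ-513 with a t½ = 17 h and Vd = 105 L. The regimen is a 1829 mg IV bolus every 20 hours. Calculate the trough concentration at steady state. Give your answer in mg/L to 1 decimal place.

Over one 20-h interval, 20/17 ≈ 1.1765 half-lives elapse, leaving f ≈ 0.4424 of each dose.
Each bolus raises the concentration by D/Vd = 1829/105 ≈ 17.419 mg/L.
Steady-state trough Cmin,ss = C₀·f/(1−f) ≈ 17.419 × 0.4424/0.5576 ≈ 13.820 mg/L.

13.8 mg/L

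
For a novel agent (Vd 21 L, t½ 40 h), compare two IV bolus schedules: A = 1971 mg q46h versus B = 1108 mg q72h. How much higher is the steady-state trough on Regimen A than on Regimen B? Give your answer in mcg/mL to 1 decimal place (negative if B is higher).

Regimen A: f = (1/2)^(46/40) ≈ 0.4506; Cmin,ss = (1971/21)·f/(1−f) ≈ 76.979 mcg/mL.
Regimen B: f = (1/2)^(72/40) ≈ 0.2872; Cmin,ss = (1108/21)·f/(1−f) ≈ 21.259 mcg/mL.
Difference ≈ 76.979 − 21.259 ≈ 55.720 mcg/mL.

55.7 mcg/mL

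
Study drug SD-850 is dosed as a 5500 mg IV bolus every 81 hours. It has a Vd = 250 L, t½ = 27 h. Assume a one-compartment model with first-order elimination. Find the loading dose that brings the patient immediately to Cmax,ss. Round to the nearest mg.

6286 mg

f = (1/2)^(81/27) ≈ 0.125000; accumulation ratio R = 1/(1−f) ≈ 1.14286.
Loading dose to hit Cmax,ss on first dose: D_load = D_maint·R ≈ 5500 × 1.14286 ≈ 6285.73 mg.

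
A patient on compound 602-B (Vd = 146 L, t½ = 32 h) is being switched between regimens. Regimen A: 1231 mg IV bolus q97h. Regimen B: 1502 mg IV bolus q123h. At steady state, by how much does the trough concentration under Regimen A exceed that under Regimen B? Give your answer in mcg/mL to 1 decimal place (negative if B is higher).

0.4 mcg/mL

Regimen A: f = (1/2)^(97/32) ≈ 0.1223; Cmin,ss = (1231/146)·f/(1−f) ≈ 1.175 mcg/mL.
Regimen B: f = (1/2)^(123/32) ≈ 0.0696; Cmin,ss = (1502/146)·f/(1−f) ≈ 0.770 mcg/mL.
Difference ≈ 1.175 − 0.770 ≈ 0.405 mcg/mL.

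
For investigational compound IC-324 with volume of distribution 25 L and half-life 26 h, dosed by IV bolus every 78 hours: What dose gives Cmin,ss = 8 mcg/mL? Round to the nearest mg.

τ/t½ = 78/26 ≈ 3, so f = (1/2)^(78/26) ≈ 0.125000.
Cmin,ss = (D/Vd)·f/(1−f), so D = Cmin,ss·Vd·(1−f)/f.
D = 8 × 25 × (1−f)/f ≈ 8 × 25 × 7.00000 ≈ 1400.00 mg.

1400 mg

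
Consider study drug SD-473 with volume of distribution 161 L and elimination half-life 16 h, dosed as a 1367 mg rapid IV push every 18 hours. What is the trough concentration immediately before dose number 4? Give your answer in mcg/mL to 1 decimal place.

f = (1/2)^(τ/t½) = (1/2)^(18/16) ≈ 0.4585.
C₀ = D/Vd = 1367/161 ≈ 8.491 mcg/mL.
Before the 4th dose, 3 doses have been given. Superposition: Cmin = C₀·(f + f² + … + f^3).
≈ 8.491 × (0.4585 + 0.2102 + 0.0964) ≈ 8.491 × 0.7651 ≈ 6.496 mcg/mL.

6.5 mcg/mL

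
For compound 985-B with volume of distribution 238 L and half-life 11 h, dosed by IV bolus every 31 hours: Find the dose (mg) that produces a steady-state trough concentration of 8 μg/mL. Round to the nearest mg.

τ/t½ = 31/11 ≈ 2.8182, so f = (1/2)^(31/11) ≈ 0.141789.
Cmin,ss = (D/Vd)·f/(1−f), so D = Cmin,ss·Vd·(1−f)/f.
D = 8 × 238 × (1−f)/f ≈ 8 × 238 × 6.05273 ≈ 11524.40 mg.

11524 mg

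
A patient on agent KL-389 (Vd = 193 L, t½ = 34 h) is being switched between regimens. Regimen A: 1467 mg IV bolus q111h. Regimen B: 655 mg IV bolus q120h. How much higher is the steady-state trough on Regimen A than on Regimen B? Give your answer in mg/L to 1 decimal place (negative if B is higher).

Regimen A: f = (1/2)^(111/34) ≈ 0.1040; Cmin,ss = (1467/193)·f/(1−f) ≈ 0.882 mg/L.
Regimen B: f = (1/2)^(120/34) ≈ 0.0866; Cmin,ss = (655/193)·f/(1−f) ≈ 0.322 mg/L.
Difference ≈ 0.882 − 0.322 ≈ 0.560 mg/L.

0.6 mg/L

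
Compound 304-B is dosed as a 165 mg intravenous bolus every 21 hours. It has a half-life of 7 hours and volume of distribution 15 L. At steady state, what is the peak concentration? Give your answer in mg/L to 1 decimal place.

12.6 mg/L

τ = 21 h = 3 half-lives, so f = (1/2)^3 = 0.125.
At steady state, R = 1/(1 − 0.125) = 8/7.
Single-dose peak C₀ = D/Vd = 165/15 = 11 mg/L.
Steady-state peak Cmax,ss = C₀·R = 11 × 8/7 ≈ 12.571 mg/L.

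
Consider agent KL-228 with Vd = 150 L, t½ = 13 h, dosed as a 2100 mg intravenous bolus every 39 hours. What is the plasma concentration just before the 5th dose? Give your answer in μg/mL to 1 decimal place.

2.0 μg/mL

f = (1/2)^(τ/t½) = (1/2)^(39/13) ≈ 0.1250.
C₀ = D/Vd = 2100/150 ≈ 14.000 μg/mL.
Before the 5th dose, 4 doses have been given. Superposition: Cmin = C₀·(f + f² + … + f^4).
≈ 14.000 × (0.1250 + 0.0156 + 0.0020 + 0.0002) ≈ 14.000 × 0.1428 ≈ 1.999 μg/mL.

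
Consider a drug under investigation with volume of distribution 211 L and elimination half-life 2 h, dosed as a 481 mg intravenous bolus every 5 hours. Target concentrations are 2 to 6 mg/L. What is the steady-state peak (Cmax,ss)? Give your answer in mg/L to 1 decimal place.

2.8 mg/L

τ/t½ = 5/2 ≈ 2.5, so fraction remaining f = (1/2)^(5/2) ≈ 0.1768.
At steady state, accumulation factor R = 1/(1 − e^(−kτ)) ≈ 1.2148.
Single-dose peak C₀ = D/Vd = 481/211 ≈ 2.280 mg/L.
Cmax,ss = C₀/(1 − f) ≈ 2.280/0.8232 ≈ 2.770 mg/L.
Peak 2.8 mg/L vs MTC 6 mg/L: below toxic threshold.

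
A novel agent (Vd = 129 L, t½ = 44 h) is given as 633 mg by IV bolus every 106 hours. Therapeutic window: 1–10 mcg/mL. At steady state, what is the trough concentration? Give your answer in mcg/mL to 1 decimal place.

τ/t½ = 106/44 ≈ 2.4091, so fraction remaining f = (1/2)^(106/44) ≈ 0.1883.
Each bolus raises the concentration by D/Vd = 633/129 ≈ 4.907 mcg/mL.
Steady-state trough Cmin,ss = C₀·f/(1−f) ≈ 4.907 × 0.1883/0.8117 ≈ 1.138 mcg/mL.
Trough 1.1 mcg/mL vs MEC 1 mcg/mL: adequate.

1.1 mcg/mL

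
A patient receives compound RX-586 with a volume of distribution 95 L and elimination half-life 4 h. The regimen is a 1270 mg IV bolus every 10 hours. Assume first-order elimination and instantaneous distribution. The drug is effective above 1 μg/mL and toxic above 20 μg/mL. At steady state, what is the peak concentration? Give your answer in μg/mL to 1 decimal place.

16.2 μg/mL

Over one 10-h interval, 10/4 ≈ 2.5 half-lives elapse, leaving f ≈ 0.1768 of each dose.
Accumulation ratio R = 1/(1 − f) ≈ 1/0.8232 ≈ 1.2148.
Each bolus raises the concentration by D/Vd = 1270/95 ≈ 13.368 μg/mL.
Steady-state peak Cmax,ss = C₀·R ≈ 13.368 × 1.2148 ≈ 16.239 μg/mL.
Peak 16.2 μg/mL vs MTC 20 μg/mL: below toxic threshold.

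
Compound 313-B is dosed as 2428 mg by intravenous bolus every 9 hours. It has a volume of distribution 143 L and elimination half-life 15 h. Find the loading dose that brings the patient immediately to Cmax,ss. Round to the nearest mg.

7136 mg

f = (1/2)^(9/15) ≈ 0.659754; accumulation ratio R = 1/(1−f) ≈ 2.93905.
Loading dose to hit Cmax,ss on first dose: D_load = D_maint·R ≈ 2428 × 2.93905 ≈ 7136.01 mg.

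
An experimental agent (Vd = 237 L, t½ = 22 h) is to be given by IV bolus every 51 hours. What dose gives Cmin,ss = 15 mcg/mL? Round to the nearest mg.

14174 mg

τ/t½ = 51/22 ≈ 2.3182, so f = (1/2)^(51/22) ≈ 0.200520.
Cmin,ss = (D/Vd)·f/(1−f), so D = Cmin,ss·Vd·(1−f)/f.
D = 15 × 237 × (1−f)/f ≈ 15 × 237 × 3.98703 ≈ 14173.89 mg.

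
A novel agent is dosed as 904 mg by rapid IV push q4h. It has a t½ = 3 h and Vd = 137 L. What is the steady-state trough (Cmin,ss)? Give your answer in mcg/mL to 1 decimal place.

4.3 mcg/mL

τ/t½ = 4/3 ≈ 1.3333, so fraction remaining f = (1/2)^(4/3) ≈ 0.3969.
Accumulation ratio R = 1/(1 − f) ≈ 1/0.6031 ≈ 1.6581.
Single-dose peak C₀ = D/Vd = 904/137 ≈ 6.599 mcg/mL.
Cmax,ss = C₀/(1 − f) ≈ 6.599/0.6031 ≈ 10.942 mcg/mL.
Steady-state trough Cmin,ss = Cmax,ss·f ≈ 10.942 × 0.3969 ≈ 4.343 mcg/mL.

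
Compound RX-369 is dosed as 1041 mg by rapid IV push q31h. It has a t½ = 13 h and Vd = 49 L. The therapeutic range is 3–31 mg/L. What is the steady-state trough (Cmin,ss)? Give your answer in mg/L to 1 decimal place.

Over one 31-h interval, 31/13 ≈ 2.3846 half-lives elapse, leaving f ≈ 0.1915 of each dose.
Accumulation ratio R = 1/(1 − f) ≈ 1/0.8085 ≈ 1.2369.
Single-dose peak C₀ = D/Vd = 1041/49 ≈ 21.245 mg/L.
Cmax,ss = C₀/(1 − f) ≈ 21.245/0.8085 ≈ 26.277 mg/L.
Steady-state trough Cmin,ss = Cmax,ss·f ≈ 26.277 × 0.1915 ≈ 5.032 mg/L.
Trough 5.0 mg/L vs MEC 3 mg/L: adequate.

5.0 mg/L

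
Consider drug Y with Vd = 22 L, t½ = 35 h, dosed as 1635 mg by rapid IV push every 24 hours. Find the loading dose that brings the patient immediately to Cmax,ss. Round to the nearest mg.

f = (1/2)^(24/35) ≈ 0.621698; accumulation ratio R = 1/(1−f) ≈ 2.64339.
Loading dose to hit Cmax,ss on first dose: D_load = D_maint·R ≈ 1635 × 2.64339 ≈ 4321.94 mg.

4322 mg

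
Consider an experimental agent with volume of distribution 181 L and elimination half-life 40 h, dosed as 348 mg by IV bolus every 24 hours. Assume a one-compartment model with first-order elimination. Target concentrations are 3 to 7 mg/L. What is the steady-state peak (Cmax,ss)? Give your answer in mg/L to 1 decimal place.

τ/t½ = 24/40 ≈ 0.6, so fraction remaining f = (1/2)^(24/40) ≈ 0.6598.
At steady state, accumulation factor R = 1/(1 − e^(−kτ)) ≈ 2.9394.
Each bolus raises the concentration by D/Vd = 348/181 ≈ 1.923 mg/L.
Steady-state peak Cmax,ss = C₀·R ≈ 1.923 × 2.9394 ≈ 5.652 mg/L.
Peak 5.7 mg/L vs MTC 7 mg/L: below toxic threshold.

5.7 mg/L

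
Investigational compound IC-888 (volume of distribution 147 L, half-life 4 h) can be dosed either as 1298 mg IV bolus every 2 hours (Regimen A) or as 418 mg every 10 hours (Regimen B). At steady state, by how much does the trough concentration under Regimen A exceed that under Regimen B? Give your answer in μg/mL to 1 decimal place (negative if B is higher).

Regimen A: f = (1/2)^(2/4) ≈ 0.7071; Cmin,ss = (1298/147)·f/(1−f) ≈ 21.317 μg/mL.
Regimen B: f = (1/2)^(10/4) ≈ 0.1768; Cmin,ss = (418/147)·f/(1−f) ≈ 0.611 μg/mL.
Difference ≈ 21.317 − 0.611 ≈ 20.706 μg/mL.

20.7 μg/mL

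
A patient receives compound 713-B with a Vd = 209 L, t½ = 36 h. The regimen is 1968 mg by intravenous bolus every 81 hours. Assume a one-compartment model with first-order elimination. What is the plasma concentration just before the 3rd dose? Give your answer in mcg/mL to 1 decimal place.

2.4 mcg/mL

f = (1/2)^(τ/t½) = (1/2)^(81/36) ≈ 0.2102.
C₀ = D/Vd = 1968/209 ≈ 9.416 mcg/mL.
Before the 3rd dose, 2 doses have been given. Superposition: Cmin = C₀·(f + f²).
≈ 9.416 × (0.2102 + 0.0442) ≈ 9.416 × 0.2544 ≈ 2.395 mcg/mL.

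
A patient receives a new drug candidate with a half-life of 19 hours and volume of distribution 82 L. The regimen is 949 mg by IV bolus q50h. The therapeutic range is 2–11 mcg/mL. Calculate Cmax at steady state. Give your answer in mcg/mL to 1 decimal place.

k = ln2/t½ = ln2/19 ≈ 0.036481 h⁻¹; fraction remaining f = e^(−kτ) = e^(−0.036481×50) ≈ 0.1614.
At steady state, accumulation factor R = 1/(1 − e^(−kτ)) ≈ 1.1925.
Single-dose peak C₀ = D/Vd = 949/82 ≈ 11.573 mcg/mL.
Steady-state peak Cmax,ss = C₀·R ≈ 11.573 × 1.1925 ≈ 13.801 mcg/mL.
Peak 13.8 mcg/mL vs MTC 11 mcg/mL: exceeds toxic threshold.

13.8 mcg/mL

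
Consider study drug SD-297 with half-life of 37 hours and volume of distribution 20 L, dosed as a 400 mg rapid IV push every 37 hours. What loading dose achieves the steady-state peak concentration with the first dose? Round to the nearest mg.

f = (1/2)^(37/37) ≈ 0.500000; accumulation ratio R = 1/(1−f) ≈ 2.00000.
Loading dose to hit Cmax,ss on first dose: D_load = D_maint·R ≈ 400 × 2.00000 ≈ 800.00 mg.

800 mg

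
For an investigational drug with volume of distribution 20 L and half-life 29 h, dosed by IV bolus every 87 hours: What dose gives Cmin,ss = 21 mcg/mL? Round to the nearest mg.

2940 mg

τ/t½ = 87/29 ≈ 3, so f = (1/2)^(87/29) ≈ 0.125000.
Cmin,ss = (D/Vd)·f/(1−f), so D = Cmin,ss·Vd·(1−f)/f.
D = 21 × 20 × (1−f)/f ≈ 21 × 20 × 7.00000 ≈ 2940.00 mg.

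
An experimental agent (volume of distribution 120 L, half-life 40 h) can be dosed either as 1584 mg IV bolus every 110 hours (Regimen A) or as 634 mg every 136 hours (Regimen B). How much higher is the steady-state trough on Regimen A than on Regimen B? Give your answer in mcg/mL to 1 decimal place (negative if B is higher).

1.8 mcg/mL

Regimen A: f = (1/2)^(110/40) ≈ 0.1487; Cmin,ss = (1584/120)·f/(1−f) ≈ 2.306 mcg/mL.
Regimen B: f = (1/2)^(136/40) ≈ 0.0947; Cmin,ss = (634/120)·f/(1−f) ≈ 0.553 mcg/mL.
Difference ≈ 2.306 − 0.553 ≈ 1.753 mcg/mL.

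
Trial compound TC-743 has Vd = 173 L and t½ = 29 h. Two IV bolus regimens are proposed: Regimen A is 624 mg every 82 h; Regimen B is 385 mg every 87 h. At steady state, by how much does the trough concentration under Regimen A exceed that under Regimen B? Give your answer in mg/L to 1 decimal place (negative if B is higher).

0.3 mg/L

Regimen A: f = (1/2)^(82/29) ≈ 0.1409; Cmin,ss = (624/173)·f/(1−f) ≈ 0.592 mg/L.
Regimen B: f = (1/2)^(87/29) ≈ 0.1250; Cmin,ss = (385/173)·f/(1−f) ≈ 0.318 mg/L.
Difference ≈ 0.592 − 0.318 ≈ 0.274 mg/L.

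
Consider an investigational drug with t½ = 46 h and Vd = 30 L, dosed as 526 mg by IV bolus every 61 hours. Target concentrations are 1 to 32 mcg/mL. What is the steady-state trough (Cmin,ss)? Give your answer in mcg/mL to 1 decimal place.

11.6 mcg/mL

τ/t½ = 61/46 ≈ 1.3261, so fraction remaining f = (1/2)^(61/46) ≈ 0.3988.
Single-dose peak C₀ = D/Vd = 526/30 ≈ 17.533 mcg/mL.
Steady-state trough Cmin,ss = C₀·f/(1−f) ≈ 17.533 × 0.3988/0.6012 ≈ 11.630 mcg/mL.
Trough 11.6 mcg/mL vs MEC 1 mcg/mL: adequate.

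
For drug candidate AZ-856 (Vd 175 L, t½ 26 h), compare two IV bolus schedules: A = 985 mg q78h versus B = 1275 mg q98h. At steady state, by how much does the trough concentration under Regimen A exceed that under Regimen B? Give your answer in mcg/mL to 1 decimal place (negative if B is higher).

0.2 mcg/mL

Regimen A: f = (1/2)^(78/26) ≈ 0.1250; Cmin,ss = (985/175)·f/(1−f) ≈ 0.804 mcg/mL.
Regimen B: f = (1/2)^(98/26) ≈ 0.0733; Cmin,ss = (1275/175)·f/(1−f) ≈ 0.576 mcg/mL.
Difference ≈ 0.804 − 0.576 ≈ 0.228 mcg/mL.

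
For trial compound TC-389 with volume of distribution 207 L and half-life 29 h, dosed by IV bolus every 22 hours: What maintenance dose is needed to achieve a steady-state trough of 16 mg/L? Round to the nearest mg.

2291 mg

τ/t½ = 22/29 ≈ 0.75862, so f = (1/2)^(22/29) ≈ 0.591061.
Cmin,ss = (D/Vd)·f/(1−f), so D = Cmin,ss·Vd·(1−f)/f.
D = 16 × 207 × (1−f)/f ≈ 16 × 207 × 0.69187 ≈ 2291.47 mg.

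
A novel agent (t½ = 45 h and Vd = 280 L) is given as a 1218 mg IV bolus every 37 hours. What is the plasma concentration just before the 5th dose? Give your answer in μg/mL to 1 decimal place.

5.1 μg/mL

f = (1/2)^(τ/t½) = (1/2)^(37/45) ≈ 0.5656.
C₀ = D/Vd = 1218/280 ≈ 4.350 μg/mL.
Before the 5th dose, 4 doses have been given. Superposition: Cmin = C₀·(f + f² + … + f^4).
≈ 4.350 × (0.5656 + 0.3199 + 0.1809 + 0.1023) ≈ 4.350 × 1.1687 ≈ 5.084 μg/mL.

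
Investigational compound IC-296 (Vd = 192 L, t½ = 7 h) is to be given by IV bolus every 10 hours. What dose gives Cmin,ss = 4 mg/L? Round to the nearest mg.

1299 mg

τ/t½ = 10/7 ≈ 1.4286, so f = (1/2)^(10/7) ≈ 0.371499.
Cmin,ss = (D/Vd)·f/(1−f), so D = Cmin,ss·Vd·(1−f)/f.
D = 4 × 192 × (1−f)/f ≈ 4 × 192 × 1.69180 ≈ 1299.30 mg.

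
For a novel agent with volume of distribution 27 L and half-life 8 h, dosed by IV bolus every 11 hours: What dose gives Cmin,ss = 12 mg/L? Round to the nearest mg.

τ/t½ = 11/8 ≈ 1.375, so f = (1/2)^(11/8) ≈ 0.385553.
Cmin,ss = (D/Vd)·f/(1−f), so D = Cmin,ss·Vd·(1−f)/f.
D = 12 × 27 × (1−f)/f ≈ 12 × 27 × 1.59368 ≈ 516.35 mg.

516 mg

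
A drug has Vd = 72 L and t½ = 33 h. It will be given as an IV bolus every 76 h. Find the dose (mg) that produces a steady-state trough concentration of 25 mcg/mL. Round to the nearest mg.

7083 mg

τ/t½ = 76/33 ≈ 2.303, so f = (1/2)^(76/33) ≈ 0.202637.
Cmin,ss = (D/Vd)·f/(1−f), so D = Cmin,ss·Vd·(1−f)/f.
D = 25 × 72 × (1−f)/f ≈ 25 × 72 × 3.93493 ≈ 7082.87 mg.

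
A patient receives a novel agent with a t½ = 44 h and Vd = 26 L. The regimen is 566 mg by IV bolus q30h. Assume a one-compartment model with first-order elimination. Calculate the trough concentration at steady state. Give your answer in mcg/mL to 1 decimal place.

k = ln2/t½ = ln2/44 ≈ 0.015753 h⁻¹; fraction remaining f = e^(−kτ) = e^(−0.015753×30) ≈ 0.6234.
At steady state, accumulation factor R = 1/(1 − e^(−kτ)) ≈ 2.6553.
Single-dose peak C₀ = D/Vd = 566/26 ≈ 21.769 mcg/mL.
Cmax,ss = C₀/(1 − f) ≈ 21.769/0.3766 ≈ 57.804 mcg/mL.
One interval later, Cmin,ss = Cmax,ss·e^(−kτ) ≈ 57.804 × 0.6234 ≈ 36.035 mcg/mL.

36.0 mcg/mL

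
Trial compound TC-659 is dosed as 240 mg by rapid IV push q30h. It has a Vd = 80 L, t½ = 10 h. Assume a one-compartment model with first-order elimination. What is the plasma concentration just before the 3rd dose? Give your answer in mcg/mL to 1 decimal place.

f = (1/2)^(τ/t½) = (1/2)^(30/10) ≈ 0.1250.
C₀ = D/Vd = 240/80 ≈ 3.000 mcg/mL.
Before the 3rd dose, 2 doses have been given. Superposition: Cmin = C₀·(f + f²).
≈ 3.000 × (0.1250 + 0.0156) ≈ 3.000 × 0.1406 ≈ 0.422 mcg/mL.

0.4 mcg/mL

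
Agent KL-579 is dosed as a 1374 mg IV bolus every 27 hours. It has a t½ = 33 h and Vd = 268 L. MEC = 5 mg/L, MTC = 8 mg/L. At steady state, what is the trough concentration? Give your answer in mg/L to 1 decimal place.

6.7 mg/L

Over one 27-h interval, 27/33 ≈ 0.81818 half-lives elapse, leaving f ≈ 0.5672 of each dose.
Accumulation ratio R = 1/(1 − f) ≈ 1/0.4328 ≈ 2.3105.
Single-dose peak C₀ = D/Vd = 1374/268 ≈ 5.127 mg/L.
Steady-state peak Cmax,ss = C₀·R ≈ 5.127 × 2.3105 ≈ 11.846 mg/L.
Steady-state trough Cmin,ss = Cmax,ss·f ≈ 11.846 × 0.5672 ≈ 6.719 mg/L.
Trough 6.7 mg/L vs MEC 5 mg/L: adequate.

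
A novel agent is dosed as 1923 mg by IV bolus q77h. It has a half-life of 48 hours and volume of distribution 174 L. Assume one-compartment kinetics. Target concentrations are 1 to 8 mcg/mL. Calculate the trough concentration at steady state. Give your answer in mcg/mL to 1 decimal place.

5.4 mcg/mL

Over one 77-h interval, 77/48 ≈ 1.6042 half-lives elapse, leaving f ≈ 0.3289 of each dose.
Accumulation ratio R = 1/(1 − f) ≈ 1/0.6711 ≈ 1.4901.
Each bolus raises the concentration by D/Vd = 1923/174 ≈ 11.052 mcg/mL.
Cmax,ss = C₀/(1 − f) ≈ 11.052/0.6711 ≈ 16.468 mcg/mL.
Steady-state trough Cmin,ss = Cmax,ss·f ≈ 16.468 × 0.3289 ≈ 5.416 mcg/mL.
Trough 5.4 mcg/mL vs MEC 1 mcg/mL: adequate.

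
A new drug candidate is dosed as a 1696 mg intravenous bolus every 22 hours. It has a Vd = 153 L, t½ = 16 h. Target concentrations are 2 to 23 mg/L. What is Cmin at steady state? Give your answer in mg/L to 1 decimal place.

Over one 22-h interval, 22/16 ≈ 1.375 half-lives elapse, leaving f ≈ 0.3856 of each dose.
Each bolus raises the concentration by D/Vd = 1696/153 ≈ 11.085 mg/L.
Steady-state trough Cmin,ss = C₀·f/(1−f) ≈ 11.085 × 0.3856/0.6144 ≈ 6.957 mg/L.
Trough 7.0 mg/L vs MEC 2 mg/L: adequate.

7.0 mg/L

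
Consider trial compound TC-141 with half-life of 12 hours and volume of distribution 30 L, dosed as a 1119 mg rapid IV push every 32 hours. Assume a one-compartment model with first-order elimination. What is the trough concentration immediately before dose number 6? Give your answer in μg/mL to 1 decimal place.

f = (1/2)^(τ/t½) = (1/2)^(32/12) ≈ 0.1575.
C₀ = D/Vd = 1119/30 ≈ 37.300 μg/mL.
Before the 6th dose, 5 doses have been given. Superposition: Cmin = C₀·(f + f² + … + f^5).
≈ 37.300 × (0.1575 + 0.0248 + 0.0039 + 0.0006 + 0.0001) ≈ 37.300 × 0.1869 ≈ 6.971 μg/mL.

7.0 μg/mL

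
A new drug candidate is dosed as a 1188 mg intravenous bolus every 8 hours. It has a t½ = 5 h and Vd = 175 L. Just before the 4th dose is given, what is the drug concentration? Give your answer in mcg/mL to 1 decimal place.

f = (1/2)^(τ/t½) = (1/2)^(8/5) ≈ 0.3299.
C₀ = D/Vd = 1188/175 ≈ 6.789 mcg/mL.
Before the 4th dose, 3 doses have been given. Superposition: Cmin = C₀·(f + f² + … + f^3).
≈ 6.789 × (0.3299 + 0.1088 + 0.0359) ≈ 6.789 × 0.4746 ≈ 3.222 mcg/mL.

3.2 mcg/mL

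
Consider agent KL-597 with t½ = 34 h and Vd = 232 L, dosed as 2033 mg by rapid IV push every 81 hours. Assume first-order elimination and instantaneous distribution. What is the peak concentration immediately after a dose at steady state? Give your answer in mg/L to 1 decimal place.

10.8 mg/L

τ/t½ = 81/34 ≈ 2.3824, so fraction remaining f = (1/2)^(81/34) ≈ 0.1918.
At steady state, accumulation factor R = 1/(1 − e^(−kτ)) ≈ 1.2373.
Single-dose peak C₀ = D/Vd = 2033/232 ≈ 8.763 mg/L.
Cmax,ss = C₀/(1 − f) ≈ 8.763/0.8082 ≈ 10.843 mg/L.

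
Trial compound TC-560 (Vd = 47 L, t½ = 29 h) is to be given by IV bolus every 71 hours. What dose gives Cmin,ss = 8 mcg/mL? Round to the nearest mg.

1676 mg

τ/t½ = 71/29 ≈ 2.4483, so f = (1/2)^(71/29) ≈ 0.183230.
Cmin,ss = (D/Vd)·f/(1−f), so D = Cmin,ss·Vd·(1−f)/f.
D = 8 × 47 × (1−f)/f ≈ 8 × 47 × 4.45762 ≈ 1676.07 mg.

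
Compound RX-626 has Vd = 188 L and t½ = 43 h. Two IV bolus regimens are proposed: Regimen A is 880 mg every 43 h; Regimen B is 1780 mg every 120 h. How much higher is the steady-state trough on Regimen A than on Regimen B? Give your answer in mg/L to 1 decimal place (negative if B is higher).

Regimen A: f = (1/2)^(43/43) ≈ 0.5000; Cmin,ss = (880/188)·f/(1−f) ≈ 4.681 mg/L.
Regimen B: f = (1/2)^(120/43) ≈ 0.1445; Cmin,ss = (1780/188)·f/(1−f) ≈ 1.599 mg/L.
Difference ≈ 4.681 − 1.599 ≈ 3.082 mg/L.

3.1 mg/L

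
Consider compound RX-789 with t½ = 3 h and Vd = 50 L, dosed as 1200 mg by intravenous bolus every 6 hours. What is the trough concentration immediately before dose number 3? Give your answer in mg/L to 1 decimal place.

7.5 mg/L

f = (1/2)^(τ/t½) = (1/2)^(6/3) ≈ 0.2500.
C₀ = D/Vd = 1200/50 ≈ 24.000 mg/L.
Before the 3rd dose, 2 doses have been given. Superposition: Cmin = C₀·(f + f²).
≈ 24.000 × (0.2500 + 0.0625) ≈ 24.000 × 0.3125 ≈ 7.500 mg/L.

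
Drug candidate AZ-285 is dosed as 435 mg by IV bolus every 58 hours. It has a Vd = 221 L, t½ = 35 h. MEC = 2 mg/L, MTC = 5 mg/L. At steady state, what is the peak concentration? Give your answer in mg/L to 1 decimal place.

τ/t½ = 58/35 ≈ 1.6571, so fraction remaining f = (1/2)^(58/35) ≈ 0.3171.
Accumulation ratio R = 1/(1 − f) ≈ 1/0.6829 ≈ 1.4643.
Single-dose peak C₀ = D/Vd = 435/221 ≈ 1.968 mg/L.
Steady-state peak Cmax,ss = C₀·R ≈ 1.968 × 1.4643 ≈ 2.882 mg/L.
Peak 2.9 mg/L vs MTC 5 mg/L: below toxic threshold.

2.9 mg/L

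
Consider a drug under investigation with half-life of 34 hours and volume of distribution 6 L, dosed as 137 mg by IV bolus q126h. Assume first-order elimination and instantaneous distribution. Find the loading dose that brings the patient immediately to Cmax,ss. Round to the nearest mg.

148 mg

f = (1/2)^(126/34) ≈ 0.076633; accumulation ratio R = 1/(1−f) ≈ 1.08299.
Loading dose to hit Cmax,ss on first dose: D_load = D_maint·R ≈ 137 × 1.08299 ≈ 148.37 mg.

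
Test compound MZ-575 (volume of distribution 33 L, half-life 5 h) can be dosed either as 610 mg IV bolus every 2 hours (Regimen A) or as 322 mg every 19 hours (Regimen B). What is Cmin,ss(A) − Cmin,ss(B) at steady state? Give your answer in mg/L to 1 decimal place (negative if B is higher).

57.1 mg/L

Regimen A: f = (1/2)^(2/5) ≈ 0.7579; Cmin,ss = (610/33)·f/(1−f) ≈ 57.867 mg/L.
Regimen B: f = (1/2)^(19/5) ≈ 0.0718; Cmin,ss = (322/33)·f/(1−f) ≈ 0.755 mg/L.
Difference ≈ 57.867 − 0.755 ≈ 57.112 mg/L.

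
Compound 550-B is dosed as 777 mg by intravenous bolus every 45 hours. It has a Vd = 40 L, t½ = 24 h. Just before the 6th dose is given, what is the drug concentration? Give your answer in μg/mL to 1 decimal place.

7.3 μg/mL

f = (1/2)^(τ/t½) = (1/2)^(45/24) ≈ 0.2726.
C₀ = D/Vd = 777/40 ≈ 19.425 μg/mL.
Before the 6th dose, 5 doses have been given. Superposition: Cmin = C₀·(f + f² + … + f^5).
≈ 19.425 × (0.2726 + 0.0743 + 0.0203 + 0.0055 + 0.0015) ≈ 19.425 × 0.3742 ≈ 7.269 μg/mL.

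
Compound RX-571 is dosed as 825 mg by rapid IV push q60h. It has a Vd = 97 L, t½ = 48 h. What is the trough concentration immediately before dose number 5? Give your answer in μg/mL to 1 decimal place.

f = (1/2)^(τ/t½) = (1/2)^(60/48) ≈ 0.4204.
C₀ = D/Vd = 825/97 ≈ 8.505 μg/mL.
Before the 5th dose, 4 doses have been given. Superposition: Cmin = C₀·(f + f² + … + f^4).
≈ 8.505 × (0.4204 + 0.1767 + 0.0743 + 0.0312) ≈ 8.505 × 0.7026 ≈ 5.976 μg/mL.

6.0 μg/mL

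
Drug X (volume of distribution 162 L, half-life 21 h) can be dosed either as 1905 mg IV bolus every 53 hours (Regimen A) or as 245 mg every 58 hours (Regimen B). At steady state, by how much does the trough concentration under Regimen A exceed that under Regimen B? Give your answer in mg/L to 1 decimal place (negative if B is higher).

2.2 mg/L

Regimen A: f = (1/2)^(53/21) ≈ 0.1739; Cmin,ss = (1905/162)·f/(1−f) ≈ 2.475 mg/L.
Regimen B: f = (1/2)^(58/21) ≈ 0.1474; Cmin,ss = (245/162)·f/(1−f) ≈ 0.261 mg/L.
Difference ≈ 2.475 − 0.261 ≈ 2.214 mg/L.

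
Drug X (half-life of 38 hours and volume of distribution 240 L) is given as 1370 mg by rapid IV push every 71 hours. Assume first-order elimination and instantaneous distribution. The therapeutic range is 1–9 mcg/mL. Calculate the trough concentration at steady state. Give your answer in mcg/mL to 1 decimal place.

Over one 71-h interval, 71/38 ≈ 1.8684 half-lives elapse, leaving f ≈ 0.2739 of each dose.
Accumulation ratio R = 1/(1 − f) ≈ 1/0.7261 ≈ 1.3772.
Single-dose peak C₀ = D/Vd = 1370/240 ≈ 5.708 mcg/mL.
Cmax,ss = C₀/(1 − f) ≈ 5.708/0.7261 ≈ 7.861 mcg/mL.
Steady-state trough Cmin,ss = Cmax,ss·f ≈ 7.861 × 0.2739 ≈ 2.153 mcg/mL.
Trough 2.2 mcg/mL vs MEC 1 mcg/mL: adequate.

2.2 mcg/mL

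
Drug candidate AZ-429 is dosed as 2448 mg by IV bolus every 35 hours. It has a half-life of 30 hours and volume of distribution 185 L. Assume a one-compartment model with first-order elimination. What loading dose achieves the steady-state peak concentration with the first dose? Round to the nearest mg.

f = (1/2)^(35/30) ≈ 0.445449; accumulation ratio R = 1/(1−f) ≈ 1.80326.
Loading dose to hit Cmax,ss on first dose: D_load = D_maint·R ≈ 2448 × 1.80326 ≈ 4414.38 mg.

4414 mg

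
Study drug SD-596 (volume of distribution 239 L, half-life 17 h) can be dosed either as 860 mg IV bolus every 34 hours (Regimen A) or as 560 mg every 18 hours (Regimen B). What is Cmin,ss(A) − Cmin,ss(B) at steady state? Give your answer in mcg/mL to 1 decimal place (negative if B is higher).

Regimen A: f = (1/2)^(34/17) ≈ 0.2500; Cmin,ss = (860/239)·f/(1−f) ≈ 1.199 mcg/mL.
Regimen B: f = (1/2)^(18/17) ≈ 0.4800; Cmin,ss = (560/239)·f/(1−f) ≈ 2.163 mcg/mL.
Difference ≈ 1.199 − 2.163 ≈ -0.964 mcg/mL.

-1.0 mcg/mL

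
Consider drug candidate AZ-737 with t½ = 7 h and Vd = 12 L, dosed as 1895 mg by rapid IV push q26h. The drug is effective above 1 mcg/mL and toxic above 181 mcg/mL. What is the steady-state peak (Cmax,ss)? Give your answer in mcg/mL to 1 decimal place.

170.9 mcg/mL

k = ln2/t½ = ln2/7 ≈ 0.099021 h⁻¹; fraction remaining f = e^(−kτ) = e^(−0.099021×26) ≈ 0.0762.
At steady state, accumulation factor R = 1/(1 − e^(−kτ)) ≈ 1.0825.
Single-dose peak C₀ = D/Vd = 1895/12 ≈ 157.917 mcg/mL.
Steady-state peak Cmax,ss = C₀·R ≈ 157.917 × 1.0825 ≈ 170.945 mcg/mL.
Peak 170.9 mcg/mL vs MTC 181 mcg/mL: below toxic threshold.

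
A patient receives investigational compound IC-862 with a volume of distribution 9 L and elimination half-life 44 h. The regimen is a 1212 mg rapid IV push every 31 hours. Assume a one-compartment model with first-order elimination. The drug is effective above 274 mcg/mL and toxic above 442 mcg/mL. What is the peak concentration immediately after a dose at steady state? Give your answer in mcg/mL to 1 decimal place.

k = ln2/t½ = ln2/44 ≈ 0.015753 h⁻¹; fraction remaining f = e^(−kτ) = e^(−0.015753×31) ≈ 0.6136.
Accumulation ratio R = 1/(1 − f) ≈ 1/0.3864 ≈ 2.5880.
Single-dose peak C₀ = D/Vd = 1212/9 ≈ 134.667 mcg/mL.
Cmax,ss = C₀/(1 − f) ≈ 134.667/0.3864 ≈ 348.517 mcg/mL.
Peak 348.5 mcg/mL vs MTC 442 mcg/mL: below toxic threshold.

348.5 mcg/mL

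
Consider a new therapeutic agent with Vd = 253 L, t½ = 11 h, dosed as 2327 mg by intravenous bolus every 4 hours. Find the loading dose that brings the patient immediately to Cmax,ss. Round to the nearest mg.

f = (1/2)^(4/11) ≈ 0.777203; accumulation ratio R = 1/(1−f) ≈ 4.48839.
Loading dose to hit Cmax,ss on first dose: D_load = D_maint·R ≈ 2327 × 4.48839 ≈ 10444.48 mg.

10444 mg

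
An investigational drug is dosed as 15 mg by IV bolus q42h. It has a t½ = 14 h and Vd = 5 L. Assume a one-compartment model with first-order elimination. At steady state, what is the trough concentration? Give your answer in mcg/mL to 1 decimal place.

τ = 42 h = 3 half-lives, so f = (1/2)^3 = 0.125.
At steady state, R = 1/(1 − 0.125) = 8/7.
Single-dose peak C₀ = D/Vd = 15/5 = 3 mcg/mL.
Steady-state peak Cmax,ss = C₀·R = 3 × 8/7 ≈ 3.429 mcg/mL.
Steady-state trough Cmin,ss = Cmax,ss·f ≈ 3.429 × 0.125 ≈ 0.429 mcg/mL.

0.4 mcg/mL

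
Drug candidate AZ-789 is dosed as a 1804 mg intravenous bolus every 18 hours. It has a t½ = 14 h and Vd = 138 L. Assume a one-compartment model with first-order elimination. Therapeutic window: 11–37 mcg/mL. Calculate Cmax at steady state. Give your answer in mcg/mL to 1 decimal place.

τ/t½ = 18/14 ≈ 1.2857, so fraction remaining f = (1/2)^(18/14) ≈ 0.4102.
Accumulation ratio R = 1/(1 − f) ≈ 1/0.5898 ≈ 1.6955.
Each bolus raises the concentration by D/Vd = 1804/138 ≈ 13.072 mcg/mL.
Cmax,ss = C₀/(1 − f) ≈ 13.072/0.5898 ≈ 22.163 mcg/mL.
Peak 22.2 mcg/mL vs MTC 37 mcg/mL: below toxic threshold.

22.2 mcg/mL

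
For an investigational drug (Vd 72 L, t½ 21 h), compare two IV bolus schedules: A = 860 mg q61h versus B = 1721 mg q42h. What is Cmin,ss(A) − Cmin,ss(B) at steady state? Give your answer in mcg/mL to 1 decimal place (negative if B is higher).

-6.1 mcg/mL

Regimen A: f = (1/2)^(61/21) ≈ 0.1335; Cmin,ss = (860/72)·f/(1−f) ≈ 1.840 mcg/mL.
Regimen B: f = (1/2)^(42/21) ≈ 0.2500; Cmin,ss = (1721/72)·f/(1−f) ≈ 7.968 mcg/mL.
Difference ≈ 1.840 − 7.968 ≈ -6.128 mcg/mL.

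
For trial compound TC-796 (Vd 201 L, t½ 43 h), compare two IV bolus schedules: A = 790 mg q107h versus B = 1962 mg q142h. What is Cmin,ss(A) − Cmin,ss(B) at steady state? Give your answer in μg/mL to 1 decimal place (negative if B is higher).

-0.2 μg/mL

Regimen A: f = (1/2)^(107/43) ≈ 0.1782; Cmin,ss = (790/201)·f/(1−f) ≈ 0.852 μg/mL.
Regimen B: f = (1/2)^(142/43) ≈ 0.1014; Cmin,ss = (1962/201)·f/(1−f) ≈ 1.101 μg/mL.
Difference ≈ 0.852 − 1.101 ≈ -0.249 μg/mL.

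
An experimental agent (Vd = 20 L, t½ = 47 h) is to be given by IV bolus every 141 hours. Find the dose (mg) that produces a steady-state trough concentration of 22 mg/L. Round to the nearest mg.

3080 mg

τ/t½ = 141/47 ≈ 3, so f = (1/2)^(141/47) ≈ 0.125000.
Cmin,ss = (D/Vd)·f/(1−f), so D = Cmin,ss·Vd·(1−f)/f.
D = 22 × 20 × (1−f)/f ≈ 22 × 20 × 7.00000 ≈ 3080.00 mg.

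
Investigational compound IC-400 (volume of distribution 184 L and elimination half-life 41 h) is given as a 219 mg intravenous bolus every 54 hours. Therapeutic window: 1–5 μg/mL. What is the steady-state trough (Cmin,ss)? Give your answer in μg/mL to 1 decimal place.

k = ln2/t½ = ln2/41 ≈ 0.016906 h⁻¹; fraction remaining f = e^(−kτ) = e^(−0.016906×54) ≈ 0.4013.
Accumulation ratio R = 1/(1 − f) ≈ 1/0.5987 ≈ 1.6703.
Each bolus raises the concentration by D/Vd = 219/184 ≈ 1.190 μg/mL.
Cmax,ss = C₀/(1 − f) ≈ 1.190/0.5987 ≈ 1.988 μg/mL.
Steady-state trough Cmin,ss = Cmax,ss·f ≈ 1.988 × 0.4013 ≈ 0.798 μg/mL.
Trough 0.8 μg/mL vs MEC 1 μg/mL: subtherapeutic.

0.8 μg/mL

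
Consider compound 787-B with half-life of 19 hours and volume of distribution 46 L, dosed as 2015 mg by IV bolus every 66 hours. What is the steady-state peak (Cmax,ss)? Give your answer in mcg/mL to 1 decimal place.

τ/t½ = 66/19 ≈ 3.4737, so fraction remaining f = (1/2)^(66/19) ≈ 0.0900.
At steady state, accumulation factor R = 1/(1 − e^(−kτ)) ≈ 1.0989.
Single-dose peak C₀ = D/Vd = 2015/46 ≈ 43.804 mcg/mL.
Steady-state peak Cmax,ss = C₀·R ≈ 43.804 × 1.0989 ≈ 48.136 mcg/mL.

48.1 mcg/mL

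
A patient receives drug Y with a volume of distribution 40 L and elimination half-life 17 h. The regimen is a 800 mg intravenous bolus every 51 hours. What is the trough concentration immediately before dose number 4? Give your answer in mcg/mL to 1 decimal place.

f = (1/2)^(τ/t½) = (1/2)^(51/17) ≈ 0.1250.
C₀ = D/Vd = 800/40 ≈ 20.000 mcg/mL.
Before the 4th dose, 3 doses have been given. Superposition: Cmin = C₀·(f + f² + … + f^3).
≈ 20.000 × (0.1250 + 0.0156 + 0.0020) ≈ 20.000 × 0.1426 ≈ 2.852 mcg/mL.

2.9 mcg/mL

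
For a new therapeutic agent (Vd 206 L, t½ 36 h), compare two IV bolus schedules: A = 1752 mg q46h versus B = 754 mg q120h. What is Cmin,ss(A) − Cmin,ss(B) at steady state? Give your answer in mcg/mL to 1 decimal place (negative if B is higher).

5.6 mcg/mL

Regimen A: f = (1/2)^(46/36) ≈ 0.4124; Cmin,ss = (1752/206)·f/(1−f) ≈ 5.969 mcg/mL.
Regimen B: f = (1/2)^(120/36) ≈ 0.0992; Cmin,ss = (754/206)·f/(1−f) ≈ 0.403 mcg/mL.
Difference ≈ 5.969 − 0.403 ≈ 5.566 mcg/mL.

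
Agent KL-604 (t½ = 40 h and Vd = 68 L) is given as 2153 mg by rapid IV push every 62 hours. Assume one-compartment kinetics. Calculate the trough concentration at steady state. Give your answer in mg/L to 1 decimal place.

16.4 mg/L

Over one 62-h interval, 62/40 ≈ 1.55 half-lives elapse, leaving f ≈ 0.3415 of each dose.
Single-dose peak C₀ = D/Vd = 2153/68 ≈ 31.662 mg/L.
Steady-state trough Cmin,ss = C₀·f/(1−f) ≈ 31.662 × 0.3415/0.6585 ≈ 16.420 mg/L.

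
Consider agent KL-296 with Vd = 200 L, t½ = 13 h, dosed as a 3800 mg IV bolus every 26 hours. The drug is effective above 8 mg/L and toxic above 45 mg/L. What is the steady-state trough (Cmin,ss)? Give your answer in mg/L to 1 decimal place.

The dosing interval is 2 half-lives, so f = 2^(−2) = 0.25.
At steady state, R = 1/(1 − 0.25) = 4/3.
Single-dose peak C₀ = D/Vd = 3800/200 = 19 mg/L.
Steady-state peak Cmax,ss = C₀·R = 19 × 4/3 ≈ 25.333 mg/L.
Steady-state trough Cmin,ss = Cmax,ss·f ≈ 25.333 × 0.25 ≈ 6.333 mg/L.
Trough 6.3 mg/L vs MEC 8 mg/L: subtherapeutic.

6.3 mg/L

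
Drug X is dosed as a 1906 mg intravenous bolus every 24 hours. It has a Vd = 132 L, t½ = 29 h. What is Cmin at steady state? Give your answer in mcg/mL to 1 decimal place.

k = ln2/t½ = ln2/29 ≈ 0.023902 h⁻¹; fraction remaining f = e^(−kτ) = e^(−0.023902×24) ≈ 0.5635.
Accumulation ratio R = 1/(1 − f) ≈ 1/0.4365 ≈ 2.2910.
Each bolus raises the concentration by D/Vd = 1906/132 ≈ 14.439 mcg/mL.
Steady-state peak Cmax,ss = C₀·R ≈ 14.439 × 2.2910 ≈ 33.080 mcg/mL.
Steady-state trough Cmin,ss = Cmax,ss·f ≈ 33.080 × 0.5635 ≈ 18.641 mcg/mL.

18.6 mcg/mL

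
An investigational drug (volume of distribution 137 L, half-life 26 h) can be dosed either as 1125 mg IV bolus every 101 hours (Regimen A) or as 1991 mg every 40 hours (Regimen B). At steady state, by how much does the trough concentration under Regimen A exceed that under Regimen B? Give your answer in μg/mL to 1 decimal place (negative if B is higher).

Regimen A: f = (1/2)^(101/26) ≈ 0.0677; Cmin,ss = (1125/137)·f/(1−f) ≈ 0.596 μg/mL.
Regimen B: f = (1/2)^(40/26) ≈ 0.3443; Cmin,ss = (1991/137)·f/(1−f) ≈ 7.631 μg/mL.
Difference ≈ 0.596 − 7.631 ≈ -7.035 μg/mL.

-7.0 μg/mL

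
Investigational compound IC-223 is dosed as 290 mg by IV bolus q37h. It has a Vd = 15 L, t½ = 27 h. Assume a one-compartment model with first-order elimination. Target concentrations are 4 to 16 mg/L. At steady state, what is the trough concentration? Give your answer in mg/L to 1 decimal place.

Over one 37-h interval, 37/27 ≈ 1.3704 half-lives elapse, leaving f ≈ 0.3868 of each dose.
At steady state, accumulation factor R = 1/(1 − e^(−kτ)) ≈ 1.6308.
Each bolus raises the concentration by D/Vd = 290/15 ≈ 19.333 mg/L.
Cmax,ss = C₀/(1 − f) ≈ 19.333/0.6132 ≈ 31.528 mg/L.
One interval later, Cmin,ss = Cmax,ss·e^(−kτ) ≈ 31.528 × 0.3868 ≈ 12.195 mg/L.
Trough 12.2 mg/L vs MEC 4 mg/L: adequate.

12.2 mg/L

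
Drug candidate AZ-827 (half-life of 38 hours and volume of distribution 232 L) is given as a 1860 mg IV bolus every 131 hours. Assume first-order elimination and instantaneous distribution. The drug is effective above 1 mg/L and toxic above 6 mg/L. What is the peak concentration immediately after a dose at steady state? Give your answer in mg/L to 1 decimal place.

k = ln2/t½ = ln2/38 ≈ 0.018241 h⁻¹; fraction remaining f = e^(−kτ) = e^(−0.018241×131) ≈ 0.0917.
Accumulation ratio R = 1/(1 − f) ≈ 1/0.9083 ≈ 1.1010.
Single-dose peak C₀ = D/Vd = 1860/232 ≈ 8.017 mg/L.
Steady-state peak Cmax,ss = C₀·R ≈ 8.017 × 1.1010 ≈ 8.827 mg/L.
Peak 8.8 mg/L vs MTC 6 mg/L: exceeds toxic threshold.

8.8 mg/L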